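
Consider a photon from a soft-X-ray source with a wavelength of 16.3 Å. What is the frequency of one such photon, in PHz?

184 PHz

First convert: λ = 16.3 Å = 1.63e-9 m.
For a photon f = c/λ, so f = 1.839e17 Hz.
Converting to PHz: f = 183.9 PHz ≈ 184 PHz.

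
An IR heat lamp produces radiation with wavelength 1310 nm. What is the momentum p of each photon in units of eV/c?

Convert to SI: λ = 1310 nm = 1.31 × 10^-6 m.
Since p = h/λ for a photon, p = 5.058 × 10^-28 kg·m/s.
Converting to eV/c: p = 0.9464 eV/c ≈ 0.946 eV/c.

0.946 eV/c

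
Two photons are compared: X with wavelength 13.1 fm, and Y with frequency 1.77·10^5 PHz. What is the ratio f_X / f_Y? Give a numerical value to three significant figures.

129

f_X = 2.288·10^22 Hz (from wavelength = 13.1 fm, via f = c/λ).
f_Y = 1.770·10^20 Hz (from frequency = 1.77·10^5 PHz, via f given directly).
Ratio = 2.288·10^22 / 1.770·10^20 = 129.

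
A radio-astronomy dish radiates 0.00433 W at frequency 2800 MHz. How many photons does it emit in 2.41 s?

5.62·10^21 photons

Total energy: E_total = P·t = 0.00433 × 2.41 = 0.01044 J.
Per-photon energy: E = 1.855·10^-24 J.
N = E_total / E_photon = 5.62·10^21.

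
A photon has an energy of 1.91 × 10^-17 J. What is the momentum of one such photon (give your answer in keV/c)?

(c = 2.99792458 × 10^8 m/s, 1 eV = 1.602176634 × 10^-19 J.)
Apply p = E/c: p = 6.371 × 10^-26 kg·m/s.
Converting to keV/c: p = 0.1192 keV/c ≈ 0.119 keV/c.

0.119 keV/c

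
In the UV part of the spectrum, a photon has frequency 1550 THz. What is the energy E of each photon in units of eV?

First convert: f = 1550 THz = 1.55 × 10^15 Hz.
Since E = hf for a photon, E = 1.027 × 10^-18 J.
Converting to eV: E = 6.410 eV ≈ 6.41 eV.

6.41 eV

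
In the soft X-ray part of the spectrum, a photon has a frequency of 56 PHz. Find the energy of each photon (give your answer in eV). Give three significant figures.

Convert to SI: f = 56 PHz = 5.6e16 Hz.
The photon relation is E = hf, giving E = 3.711e-17 J.
Converting to eV: E = 231.6 eV ≈ 232 eV.

232 eV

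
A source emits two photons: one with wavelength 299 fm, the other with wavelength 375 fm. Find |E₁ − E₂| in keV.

840 keV

Using E = hc/λ: E₁ = 6.644·10^-13 J, E₂ = 5.297·10^-13 J.
|ΔE| = |6.644·10^-13 − 5.297·10^-13| = 1.35·10^-13 J = 840 keV.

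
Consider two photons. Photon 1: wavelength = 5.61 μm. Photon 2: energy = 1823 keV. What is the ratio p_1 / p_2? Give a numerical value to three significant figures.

p_1 = 1.181e-28 kg·m/s (from wavelength = 5.61 μm, via p = h/λ).
p_2 = 9.743e-22 kg·m/s (from energy = 1823 keV, via p = E/c).
Ratio = 1.181e-28 / 9.743e-22 = 1.21e-7.

1.21e-7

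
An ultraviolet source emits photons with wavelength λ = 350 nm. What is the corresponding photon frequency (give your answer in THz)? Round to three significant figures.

857 THz

In SI units: λ = 350 nm = 3.5e-7 m.
Since f = c/λ for a photon, f = 8.565e14 Hz.
Converting to THz: f = 856.5 THz ≈ 857 THz.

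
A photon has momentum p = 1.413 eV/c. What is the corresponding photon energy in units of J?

In SI units: p = 1.413 eV/c = 7.5515 × 10^-28 kg·m/s.
For a photon E = pc, so E = 2.264 × 10^-19 J.
So E ≈ 2.26 × 10^-19 J.

2.26 × 10^-19 J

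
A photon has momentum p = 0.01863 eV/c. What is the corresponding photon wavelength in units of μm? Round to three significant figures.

66.6 μm

(h = 6.62607015·10^-34 J·s, c = 2.99792458·10^8 m/s, 1 eV = 1.602176634·10^-19 J.)
Convert to SI: p = 0.01863 eV/c = 9.9564·10^-30 kg·m/s.
Since λ = h/p for a photon, λ = 6.655·10^-5 m.
Converting to μm: λ = 66.55 μm ≈ 66.6 μm.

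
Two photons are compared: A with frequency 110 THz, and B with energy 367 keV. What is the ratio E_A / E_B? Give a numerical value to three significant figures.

1.24 × 10^-6

E_A = 7.289 × 10^-20 J (from frequency = 110 THz, via E = hf).
E_B = 5.880 × 10^-14 J (from energy = 367 keV, via E given directly).
Ratio = 7.289 × 10^-20 / 5.880 × 10^-14 = 1.24 × 10^-6.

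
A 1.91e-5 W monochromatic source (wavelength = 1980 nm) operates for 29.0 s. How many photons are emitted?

Total energy: E_total = P·t = 1.91e-5 × 29.0 = 5.539e-4 J.
Per-photon energy: E = 1.003e-19 J.
N = E_total / E_photon = 5.52e15.

5.52e15 photons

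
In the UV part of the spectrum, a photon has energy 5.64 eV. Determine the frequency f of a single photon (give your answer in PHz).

Take h = 6.62607015 × 10^-34 J·s, 1 eV = 1.602176634 × 10^-19 J.
First convert: E = 5.64 eV = 9.0363 × 10^-19 J.
The photon relation is f = E/h, giving f = 1.364 × 10^15 Hz.
Converting to PHz: f = 1.364 PHz ≈ 1.36 PHz.

1.36 PHz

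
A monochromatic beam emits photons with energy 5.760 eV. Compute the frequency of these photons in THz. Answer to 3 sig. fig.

Convert to SI: E = 5.760 eV = 9.2285 × 10^-19 J.
The photon relation is f = E/h, giving f = 1.393 × 10^15 Hz.
Converting to THz: f = 1393 THz ≈ 1390 THz.

1390 THz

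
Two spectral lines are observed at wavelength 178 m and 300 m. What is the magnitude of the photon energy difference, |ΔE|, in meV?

2.83e-6 meV

Using E = hc/λ: E₁ = 1.116e-27 J, E₂ = 6.621e-28 J.
|ΔE| = |1.116e-27 − 6.621e-28| = 4.54e-28 J = 2.83e-6 meV.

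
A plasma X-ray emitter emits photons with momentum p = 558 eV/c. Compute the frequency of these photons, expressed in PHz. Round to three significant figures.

135 PHz

Convert to SI: p = 558 eV/c = 2.9821e-25 kg·m/s.
Since f = pc/h for a photon, f = 1.349e17 Hz.
Converting to PHz: f = 134.9 PHz ≈ 135 PHz.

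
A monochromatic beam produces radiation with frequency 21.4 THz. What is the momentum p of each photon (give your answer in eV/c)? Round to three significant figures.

Take h = 6.62607015 × 10^-34 J·s, c = 2.99792458 × 10^8 m/s, 1 eV = 1.602176634 × 10^-19 J.
First convert: f = 21.4 THz = 2.14 × 10^13 Hz.
For a photon p = hf/c, so p = 4.730 × 10^-29 kg·m/s.
Converting to eV/c: p = 0.08850 eV/c ≈ 0.0885 eV/c.

0.0885 eV/c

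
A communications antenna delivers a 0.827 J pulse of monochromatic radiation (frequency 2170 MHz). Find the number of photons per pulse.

5.75e23 photons

Per-photon energy: E = 1.438e-24 J (from frequency = 2170 MHz).
N = E_total / E_photon = 0.827 J / 1.438e-24 J = 5.75e23.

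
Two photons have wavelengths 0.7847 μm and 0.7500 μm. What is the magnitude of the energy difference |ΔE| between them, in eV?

0.0731 eV

Using E = hc/λ: E₁ = 2.5315e-19 J, E₂ = 2.6486e-19 J.
|ΔE| = |2.5315e-19 − 2.6486e-19| = 1.17e-20 J = 0.0731 eV.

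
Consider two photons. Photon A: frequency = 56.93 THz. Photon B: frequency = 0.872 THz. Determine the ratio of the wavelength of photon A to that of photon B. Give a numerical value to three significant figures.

λ_A = 5.266e-6 m (from frequency = 56.93 THz, via λ = c/f).
λ_B = 3.438e-4 m (from frequency = 0.872 THz, via λ = c/f).
Ratio = 5.266e-6 / 3.438e-4 = 0.0153.

0.0153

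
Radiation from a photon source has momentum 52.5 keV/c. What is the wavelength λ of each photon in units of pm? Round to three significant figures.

23.6 pm

Take h = 6.62607015 × 10^-34 J·s, c = 2.99792458 × 10^8 m/s, 1 eV = 1.602176634 × 10^-19 J.
Convert to SI: p = 52.5 keV/c = 2.8058 × 10^-23 kg·m/s.
The photon relation is λ = h/p, giving λ = 2.362 × 10^-11 m.
Converting to pm: λ = 23.62 pm ≈ 23.6 pm.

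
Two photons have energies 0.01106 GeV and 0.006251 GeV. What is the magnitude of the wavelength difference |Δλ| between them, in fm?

Using λ = hc/E: λ₁ = 1.1210e-13 m, λ₂ = 1.9834e-13 m.
|Δλ| = |1.1210e-13 − 1.9834e-13| = 8.62e-14 m = 86.2 fm.

86.2 fm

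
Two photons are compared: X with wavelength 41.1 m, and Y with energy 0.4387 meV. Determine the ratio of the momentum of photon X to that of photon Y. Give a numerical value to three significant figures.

p_X = 1.612e-35 kg·m/s (from wavelength = 41.1 m, via p = h/λ).
p_Y = 2.345e-31 kg·m/s (from energy = 0.4387 meV, via p = E/c).
Ratio = 1.612e-35 / 2.345e-31 = 6.88e-5.

6.88e-5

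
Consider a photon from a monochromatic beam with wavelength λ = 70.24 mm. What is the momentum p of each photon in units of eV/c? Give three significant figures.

1.77 × 10^-5 eV/c

In SI units: λ = 70.24 mm = 0.07024 m.
Since p = h/λ for a photon, p = 9.433 × 10^-33 kg·m/s.
Converting to eV/c: p = 1.765 × 10^-5 eV/c ≈ 1.77 × 10^-5 eV/c.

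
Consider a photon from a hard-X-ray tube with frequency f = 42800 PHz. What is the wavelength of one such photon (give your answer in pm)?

7.00 pm

Use c = 2.99792458 × 10^8 m/s.
First convert: f = 42800 PHz = 4.28 × 10^19 Hz.
For a photon λ = c/f, so λ = 7.004 × 10^-12 m.
Converting to pm: λ = 7.004 pm ≈ 7.00 pm.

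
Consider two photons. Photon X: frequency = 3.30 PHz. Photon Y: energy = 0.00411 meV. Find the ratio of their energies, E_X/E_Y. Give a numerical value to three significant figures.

E_X = 2.187e-18 J (from frequency = 3.30 PHz, via E = hf).
E_Y = 6.585e-25 J (from energy = 0.00411 meV, via E given directly).
Ratio = 2.187e-18 / 6.585e-25 = 3.32e6.

3.32e6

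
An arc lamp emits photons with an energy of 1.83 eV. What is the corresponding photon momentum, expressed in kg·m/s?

Convert to SI: E = 1.83 eV = 2.9320e-19 J.
For a photon p = E/c, so p = 9.780e-28 kg·m/s.
So p ≈ 9.78e-28 kg·m/s.

9.78e-28 kg·m/s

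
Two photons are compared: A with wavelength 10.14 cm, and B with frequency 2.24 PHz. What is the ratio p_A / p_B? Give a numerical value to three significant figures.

1.32·10^-6

p_A = 6.535·10^-33 kg·m/s (from wavelength = 10.14 cm, via p = h/λ).
p_B = 4.951·10^-27 kg·m/s (from frequency = 2.24 PHz, via p = hf/c).
Ratio = 6.535·10^-33 / 4.951·10^-27 = 1.32·10^-6.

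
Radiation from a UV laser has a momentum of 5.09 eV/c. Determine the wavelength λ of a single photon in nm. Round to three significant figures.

In SI units: p = 5.09 eV/c = 2.7202 × 10^-27 kg·m/s.
The photon relation is λ = h/p, giving λ = 2.436 × 10^-7 m.
Converting to nm: λ = 243.6 nm ≈ 244 nm.

244 nm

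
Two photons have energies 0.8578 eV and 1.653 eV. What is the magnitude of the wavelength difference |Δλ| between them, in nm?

695 nm

Using λ = hc/E: λ₁ = 1.4454·10^-6 m, λ₂ = 7.5006·10^-7 m.
|Δλ| = |1.4454·10^-6 − 7.5006·10^-7| = 6.95·10^-7 m = 695 nm.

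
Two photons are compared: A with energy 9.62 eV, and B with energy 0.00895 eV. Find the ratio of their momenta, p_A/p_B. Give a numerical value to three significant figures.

1070

p_A = 5.141e-27 kg·m/s (from energy = 9.62 eV, via p = E/c).
p_B = 4.783e-30 kg·m/s (from energy = 0.00895 eV, via p = E/c).
Ratio = 5.141e-27 / 4.783e-30 = 1070.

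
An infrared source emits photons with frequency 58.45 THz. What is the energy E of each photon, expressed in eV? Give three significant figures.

0.242 eV

First convert: f = 58.45 THz = 5.845e13 Hz.
The photon relation is E = hf, giving E = 3.873e-20 J.
Converting to eV: E = 0.2417 eV ≈ 0.242 eV.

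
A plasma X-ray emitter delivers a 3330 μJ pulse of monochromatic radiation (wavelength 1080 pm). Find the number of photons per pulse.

1.81 × 10^13 photons

Per-photon energy: E = 1.839 × 10^-16 J (from wavelength = 1080 pm).
N = E_total / E_photon = 0.00333 J / 1.839 × 10^-16 J = 1.81 × 10^13.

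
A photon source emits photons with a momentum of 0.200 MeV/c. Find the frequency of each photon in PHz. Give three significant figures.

Convert to SI: p = 0.200 MeV/c = 1.0689 × 10^-22 kg·m/s.
The photon relation is f = pc/h, giving f = 4.836 × 10^19 Hz.
Converting to PHz: f = 48360 PHz ≈ 4.84 × 10^4 PHz.

4.84 × 10^4 PHz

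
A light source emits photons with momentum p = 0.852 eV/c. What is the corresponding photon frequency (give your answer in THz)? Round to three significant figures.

206 THz

In SI units: p = 0.852 eV/c = 4.5533e-28 kg·m/s.
Since f = pc/h for a photon, f = 2.060e14 Hz.
Converting to THz: f = 206.0 THz ≈ 206 THz.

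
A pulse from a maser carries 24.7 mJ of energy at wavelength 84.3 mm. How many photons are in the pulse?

Per-photon energy: E = 2.356 × 10^-24 J (from wavelength = 84.3 mm).
N = E_total / E_photon = 0.0247 J / 2.356 × 10^-24 J = 1.05 × 10^22.

1.05 × 10^22 photons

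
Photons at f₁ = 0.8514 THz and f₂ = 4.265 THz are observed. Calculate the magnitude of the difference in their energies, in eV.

Using E = hf: E₁ = 5.6414e-22 J, E₂ = 2.8260e-21 J.
|ΔE| = |5.6414e-22 − 2.8260e-21| = 2.26e-21 J = 0.0141 eV.

0.0141 eV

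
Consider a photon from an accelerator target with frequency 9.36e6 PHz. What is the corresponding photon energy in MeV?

38.7 MeV

First convert: f = 9.36e6 PHz = 9.36e21 Hz.
The photon relation is E = hf, giving E = 6.202e-12 J.
Converting to MeV: E = 38.71 MeV ≈ 38.7 MeV.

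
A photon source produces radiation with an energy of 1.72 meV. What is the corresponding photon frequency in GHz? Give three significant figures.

416 GHz

Use h = 6.62607015·10^-34 J·s, 1 eV = 1.602176634·10^-19 J.
Convert to SI: E = 1.72 meV = 2.7557·10^-22 J.
Since f = E/h for a photon, f = 4.159·10^11 Hz.
Converting to GHz: f = 415.9 GHz ≈ 416 GHz.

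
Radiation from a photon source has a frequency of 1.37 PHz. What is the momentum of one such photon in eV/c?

Take h = 6.62607015·10^-34 J·s, c = 2.99792458·10^8 m/s, 1 eV = 1.602176634·10^-19 J.
First convert: f = 1.37 PHz = 1.37·10^15 Hz.
Since p = hf/c for a photon, p = 3.028·10^-27 kg·m/s.
Converting to eV/c: p = 5.666 eV/c ≈ 5.67 eV/c.

5.67 eV/c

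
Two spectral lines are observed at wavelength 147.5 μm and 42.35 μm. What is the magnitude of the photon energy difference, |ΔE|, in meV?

Using E = hc/λ: E₁ = 1.3467 × 10^-21 J, E₂ = 4.6905 × 10^-21 J.
|ΔE| = |1.3467 × 10^-21 − 4.6905 × 10^-21| = 3.34 × 10^-21 J = 20.9 meV.

20.9 meV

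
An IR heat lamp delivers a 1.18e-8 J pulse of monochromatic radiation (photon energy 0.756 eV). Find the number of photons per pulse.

Per-photon energy: E = 1.211e-19 J (from energy = 0.756 eV).
N = E_total / E_photon = 1.18e-8 J / 1.211e-19 J = 9.74e10.

9.74e10 photons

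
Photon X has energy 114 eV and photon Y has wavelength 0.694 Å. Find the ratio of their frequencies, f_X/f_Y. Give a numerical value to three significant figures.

f_X = 2.757 × 10^16 Hz (from energy = 114 eV, via f = E/h).
f_Y = 4.320 × 10^18 Hz (from wavelength = 0.694 Å, via f = c/λ).
Ratio = 2.757 × 10^16 / 4.320 × 10^18 = 6.38 × 10^-3.

6.38 × 10^-3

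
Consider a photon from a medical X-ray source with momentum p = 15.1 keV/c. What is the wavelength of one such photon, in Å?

0.821 Å

Use h = 6.62607015 × 10^-34 J·s, c = 2.99792458 × 10^8 m/s, 1 eV = 1.602176634 × 10^-19 J.
In SI units: p = 15.1 keV/c = 8.0699 × 10^-24 kg·m/s.
The photon relation is λ = h/p, giving λ = 8.211 × 10^-11 m.
Converting to Å: λ = 0.8211 Å ≈ 0.821 Å.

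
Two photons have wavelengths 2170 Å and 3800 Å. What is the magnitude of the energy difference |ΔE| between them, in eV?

Using E = hc/λ: E₁ = 9.154 × 10^-19 J, E₂ = 5.227 × 10^-19 J.
|ΔE| = |9.154 × 10^-19 − 5.227 × 10^-19| = 3.93 × 10^-19 J = 2.45 eV.

2.45 eV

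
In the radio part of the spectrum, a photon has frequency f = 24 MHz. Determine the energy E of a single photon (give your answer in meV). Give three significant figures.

Use h = 6.62607015 × 10^-34 J·s, 1 eV = 1.602176634 × 10^-19 J.
In SI units: f = 24 MHz = 2.4 × 10^7 Hz.
For a photon E = hf, so E = 1.590 × 10^-26 J.
Converting to meV: E = 9.926 × 10^-5 meV ≈ 9.93 × 10^-5 meV.

9.93 × 10^-5 meV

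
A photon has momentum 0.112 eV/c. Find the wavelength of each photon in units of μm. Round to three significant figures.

11.1 μm

(h = 6.62607015e-34 J·s, c = 2.99792458e8 m/s, 1 eV = 1.602176634e-19 J.)
In SI units: p = 0.112 eV/c = 5.9856e-29 kg·m/s.
Since λ = h/p for a photon, λ = 1.107e-5 m.
Converting to μm: λ = 11.07 μm ≈ 11.1 μm.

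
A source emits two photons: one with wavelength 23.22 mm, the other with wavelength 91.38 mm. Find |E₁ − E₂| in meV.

Using E = hc/λ: E₁ = 8.5549 × 10^-24 J, E₂ = 2.1738 × 10^-24 J.
|ΔE| = |8.5549 × 10^-24 − 2.1738 × 10^-24| = 6.38 × 10^-24 J = 0.0398 meV.

0.0398 meV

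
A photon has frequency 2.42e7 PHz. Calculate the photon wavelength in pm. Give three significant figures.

Convert to SI: f = 2.42e7 PHz = 2.42e22 Hz.
Since λ = c/f for a photon, λ = 1.239e-14 m.
Converting to pm: λ = 0.01239 pm ≈ 0.0124 pm.

0.0124 pm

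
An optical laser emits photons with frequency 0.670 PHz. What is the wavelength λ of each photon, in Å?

(c = 2.99792458e8 m/s.)
In SI units: f = 0.670 PHz = 6.70e14 Hz.
Apply λ = c/f: λ = 4.475e-7 m.
Converting to Å: λ = 4475 Å ≈ 4470 Å.

4470 Å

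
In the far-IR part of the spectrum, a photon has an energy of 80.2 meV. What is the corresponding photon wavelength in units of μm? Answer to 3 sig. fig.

Take h = 6.62607015e-34 J·s, c = 2.99792458e8 m/s, 1 eV = 1.602176634e-19 J.
In SI units: E = 80.2 meV = 1.2849e-20 J.
The photon relation is λ = hc/E, giving λ = 1.546e-5 m.
Converting to μm: λ = 15.46 μm ≈ 15.5 μm.

15.5 μm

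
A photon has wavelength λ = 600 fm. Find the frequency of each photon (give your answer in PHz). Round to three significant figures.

First convert: λ = 600 fm = 6.0e-13 m.
Apply f = c/λ: f = 4.997e20 Hz.
Converting to PHz: f = 499700 PHz ≈ 5.00e5 PHz.

5.00e5 PHz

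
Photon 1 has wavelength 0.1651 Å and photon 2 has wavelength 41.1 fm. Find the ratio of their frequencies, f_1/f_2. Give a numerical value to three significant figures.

2.49 × 10^-3

f_1 = 1.816 × 10^19 Hz (from wavelength = 0.1651 Å, via f = c/λ).
f_2 = 7.294 × 10^21 Hz (from wavelength = 41.1 fm, via f = c/λ).
Ratio = 1.816 × 10^19 / 7.294 × 10^21 = 2.49 × 10^-3.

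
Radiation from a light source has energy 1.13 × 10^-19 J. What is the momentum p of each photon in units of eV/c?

0.705 eV/c

Use c = 2.99792458 × 10^8 m/s, 1 eV = 1.602176634 × 10^-19 J.
The photon relation is p = E/c, giving p = 3.769 × 10^-28 kg·m/s.
Converting to eV/c: p = 0.7053 eV/c ≈ 0.705 eV/c.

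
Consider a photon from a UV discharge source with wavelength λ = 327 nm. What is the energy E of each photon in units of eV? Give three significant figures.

In SI units: λ = 327 nm = 3.27 × 10^-7 m.
For a photon E = hc/λ, so E = 6.075 × 10^-19 J.
Converting to eV: E = 3.792 eV ≈ 3.79 eV.

3.79 eV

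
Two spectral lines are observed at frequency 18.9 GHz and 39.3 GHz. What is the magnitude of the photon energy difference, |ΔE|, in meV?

0.0844 meV

Using E = hf: E₁ = 1.252e-23 J, E₂ = 2.604e-23 J.
|ΔE| = |1.252e-23 − 2.604e-23| = 1.35e-23 J = 0.0844 meV.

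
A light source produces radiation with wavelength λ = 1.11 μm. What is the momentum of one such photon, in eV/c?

1.12 eV/c

Take h = 6.62607015·10^-34 J·s, c = 2.99792458·10^8 m/s, 1 eV = 1.602176634·10^-19 J.
First convert: λ = 1.11 μm = 1.11·10^-6 m.
For a photon p = h/λ, so p = 5.969·10^-28 kg·m/s.
Converting to eV/c: p = 1.117 eV/c ≈ 1.12 eV/c.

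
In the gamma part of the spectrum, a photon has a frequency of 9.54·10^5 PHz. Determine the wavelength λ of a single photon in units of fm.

314 fm

(c = 2.99792458·10^8 m/s.)
Convert to SI: f = 9.54·10^5 PHz = 9.54·10^20 Hz.
Apply λ = c/f: λ = 3.142·10^-13 m.
Converting to fm: λ = 314.2 fm ≈ 314 fm.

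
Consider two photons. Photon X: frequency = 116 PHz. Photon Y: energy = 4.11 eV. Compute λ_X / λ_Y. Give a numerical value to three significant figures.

8.57e-3

λ_X = 2.584e-9 m (from frequency = 116 PHz, via λ = c/f).
λ_Y = 3.017e-7 m (from energy = 4.11 eV, via λ = hc/E).
Ratio = 2.584e-9 / 3.017e-7 = 8.57e-3.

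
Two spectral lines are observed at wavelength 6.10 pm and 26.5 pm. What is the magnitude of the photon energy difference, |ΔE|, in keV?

156 keV

Using E = hc/λ: E₁ = 3.256e-14 J, E₂ = 7.496e-15 J.
|ΔE| = |3.256e-14 − 7.496e-15| = 2.51e-14 J = 156 keV.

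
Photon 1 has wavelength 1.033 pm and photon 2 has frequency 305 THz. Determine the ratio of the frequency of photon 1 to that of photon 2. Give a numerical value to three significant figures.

f_1 = 2.902 × 10^20 Hz (from wavelength = 1.033 pm, via f = c/λ).
f_2 = 3.050 × 10^14 Hz (from frequency = 305 THz, via f given directly).
Ratio = 2.902 × 10^20 / 3.050 × 10^14 = 9.52 × 10^5.

9.52 × 10^5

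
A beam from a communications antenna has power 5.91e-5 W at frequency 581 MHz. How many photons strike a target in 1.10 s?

1.69e20 photons

Total energy: E_total = P·t = 5.91e-5 × 1.10 = 6.501e-5 J.
Per-photon energy: E = 3.850e-25 J.
N = E_total / E_photon = 1.69e20.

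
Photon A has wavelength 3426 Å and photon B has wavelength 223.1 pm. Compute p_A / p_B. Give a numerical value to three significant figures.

p_A = 1.934e-27 kg·m/s (from wavelength = 3426 Å, via p = h/λ).
p_B = 2.970e-24 kg·m/s (from wavelength = 223.1 pm, via p = h/λ).
Ratio = 1.934e-27 / 2.970e-24 = 6.51e-4.

6.51e-4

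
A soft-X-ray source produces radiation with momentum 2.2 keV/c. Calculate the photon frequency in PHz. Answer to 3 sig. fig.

532 PHz

First convert: p = 2.2 keV/c = 1.1757e-24 kg·m/s.
Since f = pc/h for a photon, f = 5.320e17 Hz.
Converting to PHz: f = 532.0 PHz ≈ 532 PHz.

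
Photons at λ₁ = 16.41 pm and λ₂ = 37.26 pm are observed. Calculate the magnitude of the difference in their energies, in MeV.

0.0423 MeV

Using E = hc/λ: E₁ = 1.2105·10^-14 J, E₂ = 5.3313·10^-15 J.
|ΔE| = |1.2105·10^-14 − 5.3313·10^-15| = 6.77·10^-15 J = 0.0423 MeV.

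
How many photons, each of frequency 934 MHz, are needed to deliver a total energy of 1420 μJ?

Per-photon energy: E = 6.189e-25 J (from frequency = 934 MHz).
N = E_total / E_photon = 0.00142 J / 6.189e-25 J = 2.29e21.

2.29e21 photons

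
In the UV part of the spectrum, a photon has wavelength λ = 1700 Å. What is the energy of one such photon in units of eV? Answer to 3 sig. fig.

7.29 eV

(h = 6.62607015 × 10^-34 J·s, c = 2.99792458 × 10^8 m/s, 1 eV = 1.602176634 × 10^-19 J.)
Convert to SI: λ = 1700 Å = 1.7 × 10^-7 m.
Since E = hc/λ for a photon, E = 1.168 × 10^-18 J.
Converting to eV: E = 7.293 eV ≈ 7.29 eV.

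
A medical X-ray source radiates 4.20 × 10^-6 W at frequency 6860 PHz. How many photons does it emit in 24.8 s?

Total energy: E_total = P·t = 4.20 × 10^-6 × 24.8 = 1.042 × 10^-4 J.
Per-photon energy: E = 4.545 × 10^-15 J.
N = E_total / E_photon = 2.29 × 10^10.

2.29 × 10^10 photons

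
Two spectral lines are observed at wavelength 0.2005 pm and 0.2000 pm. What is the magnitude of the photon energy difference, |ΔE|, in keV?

15.5 keV

Using E = hc/λ: E₁ = 9.9075 × 10^-13 J, E₂ = 9.9322 × 10^-13 J.
|ΔE| = |9.9075 × 10^-13 − 9.9322 × 10^-13| = 2.48 × 10^-15 J = 15.5 keV.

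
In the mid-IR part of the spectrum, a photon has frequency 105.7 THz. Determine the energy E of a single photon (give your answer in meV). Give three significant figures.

437 meV

Take h = 6.62607015e-34 J·s, 1 eV = 1.602176634e-19 J.
First convert: f = 105.7 THz = 1.057e14 Hz.
Apply E = hf: E = 7.004e-20 J.
Converting to meV: E = 437.1 meV ≈ 437 meV.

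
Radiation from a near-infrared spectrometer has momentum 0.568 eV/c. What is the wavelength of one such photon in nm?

2180 nm

In SI units: p = 0.568 eV/c = 3.0356 × 10^-28 kg·m/s.
Apply λ = h/p: λ = 2.183 × 10^-6 m.
Converting to nm: λ = 2183 nm ≈ 2180 nm.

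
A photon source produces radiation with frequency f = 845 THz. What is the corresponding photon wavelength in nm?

In SI units: f = 845 THz = 8.45 × 10^14 Hz.
Apply λ = c/f: λ = 3.548 × 10^-7 m.
Converting to nm: λ = 354.8 nm ≈ 355 nm.

355 nm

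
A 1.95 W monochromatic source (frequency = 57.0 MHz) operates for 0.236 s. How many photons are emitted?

1.22·10^25 photons

Total energy: E_total = P·t = 1.95 × 0.236 = 0.4602 J.
Per-photon energy: E = 3.777·10^-26 J.
N = E_total / E_photon = 1.22·10^25.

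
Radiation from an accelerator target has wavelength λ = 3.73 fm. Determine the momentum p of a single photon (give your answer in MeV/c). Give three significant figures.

332 MeV/c

Convert to SI: λ = 3.73 fm = 3.73 × 10^-15 m.
For a photon p = h/λ, so p = 1.776 × 10^-19 kg·m/s.
Converting to MeV/c: p = 332.4 MeV/c ≈ 332 MeV/c.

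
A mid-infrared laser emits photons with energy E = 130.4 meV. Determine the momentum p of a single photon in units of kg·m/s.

6.97e-29 kg·m/s

Use c = 2.99792458e8 m/s, 1 eV = 1.602176634e-19 J.
Convert to SI: E = 130.4 meV = 2.0892e-20 J.
Apply p = E/c: p = 6.969e-29 kg·m/s.
So p ≈ 6.97e-29 kg·m/s.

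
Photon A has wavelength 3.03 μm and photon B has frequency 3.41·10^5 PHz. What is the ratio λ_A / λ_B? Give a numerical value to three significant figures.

3.45·10^6

λ_A = 3.030·10^-6 m (from wavelength = 3.03 μm, via λ given directly).
λ_B = 8.792·10^-13 m (from frequency = 3.41·10^5 PHz, via λ = c/f).
Ratio = 3.030·10^-6 / 8.792·10^-13 = 3.45·10^6.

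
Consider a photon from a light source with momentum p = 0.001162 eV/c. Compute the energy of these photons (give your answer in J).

First convert: p = 0.001162 eV/c = 6.2101e-31 kg·m/s.
The photon relation is E = pc, giving E = 1.862e-22 J.
So E ≈ 1.86e-22 J.

1.86e-22 J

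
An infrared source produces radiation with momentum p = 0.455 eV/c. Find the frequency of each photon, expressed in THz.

(h = 6.62607015 × 10^-34 J·s, c = 2.99792458 × 10^8 m/s, 1 eV = 1.602176634 × 10^-19 J.)
First convert: p = 0.455 eV/c = 2.4317 × 10^-28 kg·m/s.
The photon relation is f = pc/h, giving f = 1.100 × 10^14 Hz.
Converting to THz: f = 110.0 THz ≈ 110 THz.

110 THz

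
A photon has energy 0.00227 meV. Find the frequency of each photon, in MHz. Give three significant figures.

(h = 6.62607015e-34 J·s, 1 eV = 1.602176634e-19 J.)
Convert to SI: E = 0.00227 meV = 3.6369e-25 J.
Apply f = E/h: f = 5.489e8 Hz.
Converting to MHz: f = 548.9 MHz ≈ 549 MHz.

549 MHz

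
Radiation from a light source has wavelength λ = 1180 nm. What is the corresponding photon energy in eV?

First convert: λ = 1180 nm = 1.18e-6 m.
For a photon E = hc/λ, so E = 1.683e-19 J.
Converting to eV: E = 1.051 eV ≈ 1.05 eV.

1.05 eV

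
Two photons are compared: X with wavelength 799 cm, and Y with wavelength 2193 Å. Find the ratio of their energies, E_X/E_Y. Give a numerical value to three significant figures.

E_X = 2.486·10^-26 J (from wavelength = 799 cm, via E = hc/λ).
E_Y = 9.058·10^-19 J (from wavelength = 2193 Å, via E = hc/λ).
Ratio = 2.486·10^-26 / 9.058·10^-19 = 2.74·10^-8.

2.74·10^-8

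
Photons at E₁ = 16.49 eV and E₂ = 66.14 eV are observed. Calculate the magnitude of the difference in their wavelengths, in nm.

56.4 nm

Using λ = hc/E: λ₁ = 7.5188·10^-8 m, λ₂ = 1.8746·10^-8 m.
|Δλ| = |7.5188·10^-8 − 1.8746·10^-8| = 5.64·10^-8 m = 56.4 nm.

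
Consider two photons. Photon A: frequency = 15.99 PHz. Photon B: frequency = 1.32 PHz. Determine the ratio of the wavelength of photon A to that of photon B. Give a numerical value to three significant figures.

λ_A = 1.875e-8 m (from frequency = 15.99 PHz, via λ = c/f).
λ_B = 2.271e-7 m (from frequency = 1.32 PHz, via λ = c/f).
Ratio = 1.875e-8 / 2.271e-7 = 0.0826.

0.0826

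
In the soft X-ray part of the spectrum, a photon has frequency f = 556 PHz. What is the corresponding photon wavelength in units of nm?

(c = 2.99792458 × 10^8 m/s.)
Convert to SI: f = 556 PHz = 5.56 × 10^17 Hz.
Apply λ = c/f: λ = 5.392 × 10^-10 m.
Converting to nm: λ = 0.5392 nm ≈ 0.539 nm.

0.539 nm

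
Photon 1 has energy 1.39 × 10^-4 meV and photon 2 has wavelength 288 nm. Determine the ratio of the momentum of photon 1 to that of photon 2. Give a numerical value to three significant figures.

3.23 × 10^-8

p_1 = 7.429 × 10^-35 kg·m/s (from energy = 1.39 × 10^-4 meV, via p = E/c).
p_2 = 2.301 × 10^-27 kg·m/s (from wavelength = 288 nm, via p = h/λ).
Ratio = 7.429 × 10^-35 / 2.301 × 10^-27 = 3.23 × 10^-8.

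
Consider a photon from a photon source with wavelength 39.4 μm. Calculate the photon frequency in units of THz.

7.61 THz

Take c = 2.99792458 × 10^8 m/s.
First convert: λ = 39.4 μm = 3.94 × 10^-5 m.
The photon relation is f = c/λ, giving f = 7.609 × 10^12 Hz.
Converting to THz: f = 7.609 THz ≈ 7.61 THz.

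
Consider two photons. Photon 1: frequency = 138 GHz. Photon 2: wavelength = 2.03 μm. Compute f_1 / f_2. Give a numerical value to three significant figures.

f_1 = 1.380e11 Hz (from frequency = 138 GHz, via f given directly).
f_2 = 1.477e14 Hz (from wavelength = 2.03 μm, via f = c/λ).
Ratio = 1.380e11 / 1.477e14 = 9.34e-4.

9.34e-4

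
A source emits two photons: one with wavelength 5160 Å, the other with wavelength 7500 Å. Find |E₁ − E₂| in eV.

0.750 eV

Using E = hc/λ: E₁ = 3.8497 × 10^-19 J, E₂ = 2.6486 × 10^-19 J.
|ΔE| = |3.8497 × 10^-19 − 2.6486 × 10^-19| = 1.20 × 10^-19 J = 0.750 eV.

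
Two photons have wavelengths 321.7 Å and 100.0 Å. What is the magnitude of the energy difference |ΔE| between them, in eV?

Using E = hc/λ: E₁ = 6.1748 × 10^-18 J, E₂ = 1.9864 × 10^-17 J.
|ΔE| = |6.1748 × 10^-18 − 1.9864 × 10^-17| = 1.37 × 10^-17 J = 85.4 eV.

85.4 eV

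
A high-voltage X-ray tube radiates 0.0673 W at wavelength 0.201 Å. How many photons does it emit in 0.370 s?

2.52e12 photons

Total energy: E_total = P·t = 0.0673 × 0.370 = 0.02490 J.
Per-photon energy: E = 9.883e-15 J.
N = E_total / E_photon = 2.52e12.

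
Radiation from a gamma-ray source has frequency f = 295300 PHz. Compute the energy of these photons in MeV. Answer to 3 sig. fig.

1.22 MeV

First convert: f = 295300 PHz = 2.953e20 Hz.
Since E = hf for a photon, E = 1.957e-13 J.
Converting to MeV: E = 1.221 MeV ≈ 1.22 MeV.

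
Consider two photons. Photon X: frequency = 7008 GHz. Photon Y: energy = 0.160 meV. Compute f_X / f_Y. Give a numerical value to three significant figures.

f_X = 7.008 × 10^12 Hz (from frequency = 7008 GHz, via f given directly).
f_Y = 3.869 × 10^10 Hz (from energy = 0.160 meV, via f = E/h).
Ratio = 7.008 × 10^12 / 3.869 × 10^10 = 181.

181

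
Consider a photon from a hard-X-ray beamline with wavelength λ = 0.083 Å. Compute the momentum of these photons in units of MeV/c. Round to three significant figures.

0.149 MeV/c

Use h = 6.62607015 × 10^-34 J·s, c = 2.99792458 × 10^8 m/s, 1 eV = 1.602176634 × 10^-19 J.
Convert to SI: λ = 0.083 Å = 8.3 × 10^-12 m.
Since p = h/λ for a photon, p = 7.983 × 10^-23 kg·m/s.
Converting to MeV/c: p = 0.1494 MeV/c ≈ 0.149 MeV/c.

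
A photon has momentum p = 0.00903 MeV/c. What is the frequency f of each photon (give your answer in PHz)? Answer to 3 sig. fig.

2180 PHz

Take h = 6.62607015 × 10^-34 J·s, c = 2.99792458 × 10^8 m/s, 1 eV = 1.602176634 × 10^-19 J.
First convert: p = 0.00903 MeV/c = 4.8259 × 10^-24 kg·m/s.
Since f = pc/h for a photon, f = 2.183 × 10^18 Hz.
Converting to PHz: f = 2183 PHz ≈ 2180 PHz.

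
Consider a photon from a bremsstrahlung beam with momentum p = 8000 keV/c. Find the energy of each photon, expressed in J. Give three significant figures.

Use c = 2.99792458e8 m/s, 1 eV = 1.602176634e-19 J.
First convert: p = 8000 keV/c = 4.2754e-21 kg·m/s.
For a photon E = pc, so E = 1.282e-12 J.
So E ≈ 1.28e-12 J.

1.28e-12 J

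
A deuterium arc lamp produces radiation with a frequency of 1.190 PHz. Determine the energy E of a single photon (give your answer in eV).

In SI units: f = 1.190 PHz = 1.190·10^15 Hz.
Since E = hf for a photon, E = 7.885·10^-19 J.
Converting to eV: E = 4.921 eV ≈ 4.92 eV.

4.92 eV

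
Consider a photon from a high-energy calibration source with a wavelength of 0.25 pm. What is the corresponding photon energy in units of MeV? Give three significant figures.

Use h = 6.62607015·10^-34 J·s, c = 2.99792458·10^8 m/s, 1 eV = 1.602176634·10^-19 J.
In SI units: λ = 0.25 pm = 2.5·10^-13 m.
For a photon E = hc/λ, so E = 7.946·10^-13 J.
Converting to MeV: E = 4.959 MeV ≈ 4.96 MeV.

4.96 MeV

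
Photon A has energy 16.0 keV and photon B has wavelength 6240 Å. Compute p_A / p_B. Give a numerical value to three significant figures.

p_A = 8.551e-24 kg·m/s (from energy = 16.0 keV, via p = E/c).
p_B = 1.062e-27 kg·m/s (from wavelength = 6240 Å, via p = h/λ).
Ratio = 8.551e-24 / 1.062e-27 = 8050.

8050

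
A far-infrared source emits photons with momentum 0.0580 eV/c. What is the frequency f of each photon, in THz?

14.0 THz

Convert to SI: p = 0.0580 eV/c = 3.0997 × 10^-29 kg·m/s.
Since f = pc/h for a photon, f = 1.402 × 10^13 Hz.
Converting to THz: f = 14.02 THz ≈ 14.0 THz.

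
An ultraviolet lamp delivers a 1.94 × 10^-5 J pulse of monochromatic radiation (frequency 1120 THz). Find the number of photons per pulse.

Per-photon energy: E = 7.421 × 10^-19 J (from frequency = 1120 THz).
N = E_total / E_photon = 1.94 × 10^-5 J / 7.421 × 10^-19 J = 2.61 × 10^13.

2.61 × 10^13 photons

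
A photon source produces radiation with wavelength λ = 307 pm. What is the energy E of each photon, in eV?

4040 eV

Take h = 6.62607015e-34 J·s, c = 2.99792458e8 m/s, 1 eV = 1.602176634e-19 J.
In SI units: λ = 307 pm = 3.07e-10 m.
The photon relation is E = hc/λ, giving E = 6.471e-16 J.
Converting to eV: E = 4039 eV ≈ 4040 eV.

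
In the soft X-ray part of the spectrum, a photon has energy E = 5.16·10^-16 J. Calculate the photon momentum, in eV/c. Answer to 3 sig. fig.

3220 eV/c

Use c = 2.99792458·10^8 m/s, 1 eV = 1.602176634·10^-19 J.
Since p = E/c for a photon, p = 1.721·10^-24 kg·m/s.
Converting to eV/c: p = 3221 eV/c ≈ 3220 eV/c.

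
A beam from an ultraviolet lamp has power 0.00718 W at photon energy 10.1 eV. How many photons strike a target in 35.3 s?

1.57·10^17 photons

Total energy: E_total = P·t = 0.00718 × 35.3 = 0.2535 J.
Per-photon energy: E = 1.618·10^-18 J.
N = E_total / E_photon = 1.57·10^17.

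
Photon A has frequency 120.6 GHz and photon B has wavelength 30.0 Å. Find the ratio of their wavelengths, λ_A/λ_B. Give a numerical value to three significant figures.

λ_A = 0.002486 m (from frequency = 120.6 GHz, via λ = c/f).
λ_B = 3.000e-9 m (from wavelength = 30.0 Å, via λ given directly).
Ratio = 0.002486 / 3.000e-9 = 8.29e5.

8.29e5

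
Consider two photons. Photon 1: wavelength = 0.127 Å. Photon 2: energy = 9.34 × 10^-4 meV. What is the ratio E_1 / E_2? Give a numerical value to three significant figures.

E_1 = 1.564 × 10^-14 J (from wavelength = 0.127 Å, via E = hc/λ).
E_2 = 1.496 × 10^-25 J (from energy = 9.34 × 10^-4 meV, via E given directly).
Ratio = 1.564 × 10^-14 / 1.496 × 10^-25 = 1.05 × 10^11.

1.05 × 10^11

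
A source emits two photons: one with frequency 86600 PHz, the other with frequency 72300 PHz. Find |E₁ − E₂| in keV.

Using E = hf: E₁ = 5.738e-14 J, E₂ = 4.791e-14 J.
|ΔE| = |5.738e-14 − 4.791e-14| = 9.48e-15 J = 59.1 keV.

59.1 keV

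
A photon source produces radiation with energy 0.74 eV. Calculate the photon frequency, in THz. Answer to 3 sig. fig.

Take h = 6.62607015e-34 J·s, 1 eV = 1.602176634e-19 J.
In SI units: E = 0.74 eV = 1.1856e-19 J.
Since f = E/h for a photon, f = 1.789e14 Hz.
Converting to THz: f = 178.9 THz ≈ 179 THz.

179 THz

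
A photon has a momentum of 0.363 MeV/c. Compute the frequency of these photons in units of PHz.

8.78 × 10^4 PHz

Take h = 6.62607015 × 10^-34 J·s, c = 2.99792458 × 10^8 m/s, 1 eV = 1.602176634 × 10^-19 J.
Convert to SI: p = 0.363 MeV/c = 1.9400 × 10^-22 kg·m/s.
For a photon f = pc/h, so f = 8.777 × 10^19 Hz.
Converting to PHz: f = 87770 PHz ≈ 8.78 × 10^4 PHz.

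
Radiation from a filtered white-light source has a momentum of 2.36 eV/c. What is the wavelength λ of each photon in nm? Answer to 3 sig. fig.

Convert to SI: p = 2.36 eV/c = 1.2613 × 10^-27 kg·m/s.
For a photon λ = h/p, so λ = 5.254 × 10^-7 m.
Converting to nm: λ = 525.4 nm ≈ 525 nm.

525 nm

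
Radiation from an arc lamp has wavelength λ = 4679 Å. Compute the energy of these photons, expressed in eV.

2.65 eV

In SI units: λ = 4679 Å = 4.679e-7 m.
The photon relation is E = hc/λ, giving E = 4.245e-19 J.
Converting to eV: E = 2.650 eV ≈ 2.65 eV.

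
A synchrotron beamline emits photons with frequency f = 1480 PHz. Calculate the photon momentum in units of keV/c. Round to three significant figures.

Use h = 6.62607015e-34 J·s, c = 2.99792458e8 m/s, 1 eV = 1.602176634e-19 J.
First convert: f = 1480 PHz = 1.48e18 Hz.
Apply p = hf/c: p = 3.271e-24 kg·m/s.
Converting to keV/c: p = 6.121 keV/c ≈ 6.12 keV/c.

6.12 keV/c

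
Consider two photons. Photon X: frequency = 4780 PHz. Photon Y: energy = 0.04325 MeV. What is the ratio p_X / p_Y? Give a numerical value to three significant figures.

p_X = 1.056e-23 kg·m/s (from frequency = 4780 PHz, via p = hf/c).
p_Y = 2.311e-23 kg·m/s (from energy = 0.04325 MeV, via p = E/c).
Ratio = 1.056e-23 / 2.311e-23 = 0.457.

0.457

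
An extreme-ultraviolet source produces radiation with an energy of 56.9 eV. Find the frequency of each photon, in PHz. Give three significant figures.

13.8 PHz

Take h = 6.62607015·10^-34 J·s, 1 eV = 1.602176634·10^-19 J.
First convert: E = 56.9 eV = 9.1164·10^-18 J.
For a photon f = E/h, so f = 1.376·10^16 Hz.
Converting to PHz: f = 13.76 PHz ≈ 13.8 PHz.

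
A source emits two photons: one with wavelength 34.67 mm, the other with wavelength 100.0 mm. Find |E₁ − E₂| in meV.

0.0234 meV

Using E = hc/λ: E₁ = 5.7296 × 10^-24 J, E₂ = 1.9864 × 10^-24 J.
|ΔE| = |5.7296 × 10^-24 − 1.9864 × 10^-24| = 3.74 × 10^-24 J = 0.0234 meV.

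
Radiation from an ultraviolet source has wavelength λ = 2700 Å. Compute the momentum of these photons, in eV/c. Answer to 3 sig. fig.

4.59 eV/c

In SI units: λ = 2700 Å = 2.7 × 10^-7 m.
The photon relation is p = h/λ, giving p = 2.454 × 10^-27 kg·m/s.
Converting to eV/c: p = 4.592 eV/c ≈ 4.59 eV/c.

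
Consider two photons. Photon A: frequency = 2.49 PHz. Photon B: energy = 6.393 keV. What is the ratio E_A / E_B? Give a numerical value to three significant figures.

E_A = 1.650e-18 J (from frequency = 2.49 PHz, via E = hf).
E_B = 1.024e-15 J (from energy = 6.393 keV, via E given directly).
Ratio = 1.650e-18 / 1.024e-15 = 1.61e-3.

1.61e-3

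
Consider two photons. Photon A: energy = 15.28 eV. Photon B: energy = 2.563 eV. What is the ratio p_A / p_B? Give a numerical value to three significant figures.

5.96

p_A = 8.166 × 10^-27 kg·m/s (from energy = 15.28 eV, via p = E/c).
p_B = 1.370 × 10^-27 kg·m/s (from energy = 2.563 eV, via p = E/c).
Ratio = 8.166 × 10^-27 / 1.370 × 10^-27 = 5.96.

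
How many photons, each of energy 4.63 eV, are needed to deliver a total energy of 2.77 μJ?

3.73 × 10^12 photons

Per-photon energy: E = 7.418 × 10^-19 J (from energy = 4.63 eV).
N = E_total / E_photon = 2.77 × 10^-6 J / 7.418 × 10^-19 J = 3.73 × 10^12.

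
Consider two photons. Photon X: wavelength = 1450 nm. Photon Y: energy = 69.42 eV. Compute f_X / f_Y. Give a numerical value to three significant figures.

f_X = 2.068e14 Hz (from wavelength = 1450 nm, via f = c/λ).
f_Y = 1.679e16 Hz (from energy = 69.42 eV, via f = E/h).
Ratio = 2.068e14 / 1.679e16 = 0.0123.

0.0123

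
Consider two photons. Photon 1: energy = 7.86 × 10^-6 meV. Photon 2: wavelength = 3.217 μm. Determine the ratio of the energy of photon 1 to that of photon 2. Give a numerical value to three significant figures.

2.04 × 10^-8

E_1 = 1.259 × 10^-27 J (from energy = 7.86 × 10^-6 meV, via E given directly).
E_2 = 6.175 × 10^-20 J (from wavelength = 3.217 μm, via E = hc/λ).
Ratio = 1.259 × 10^-27 / 6.175 × 10^-20 = 2.04 × 10^-8.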